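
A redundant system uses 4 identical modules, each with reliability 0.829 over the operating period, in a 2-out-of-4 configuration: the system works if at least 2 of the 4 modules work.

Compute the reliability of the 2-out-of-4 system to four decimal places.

R = Σ_{i=2}^{4} C(4,i) p^i (1−p)^{4−i} with p = 0.829
C(4,2)·0.829^2·0.171^2 = 0.120574
C(4,3)·0.829^3·0.171^1 = 0.389690
C(4,4)·0.829^4·0.171^0 = 0.472300
Sum = 0.9826

0.9826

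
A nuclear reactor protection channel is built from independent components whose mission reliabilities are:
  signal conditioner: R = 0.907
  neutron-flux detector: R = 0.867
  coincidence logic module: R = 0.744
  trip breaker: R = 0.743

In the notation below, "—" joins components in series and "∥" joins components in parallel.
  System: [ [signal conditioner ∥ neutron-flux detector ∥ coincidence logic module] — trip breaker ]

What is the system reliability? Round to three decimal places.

Parallel (signal conditioner, neutron-flux detector, and coincidence logic module): 1 − (1 − 0.90700)(1 − 0.86700)(1 − 0.74400) = 0.99683
Series ([0.99683] and trip breaker): 0.99683 × 0.74300 = 0.741

0.741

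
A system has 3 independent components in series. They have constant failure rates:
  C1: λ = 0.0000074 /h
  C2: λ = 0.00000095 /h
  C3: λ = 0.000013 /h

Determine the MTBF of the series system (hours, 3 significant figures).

Series of exponential components: λ_sys = Σ λ_i
λ_sys = 0.0000074 + 0.00000095 + 0.000013 = 2.1350e-05 /h
MTBF = 1 / λ_sys = 46800 h

46800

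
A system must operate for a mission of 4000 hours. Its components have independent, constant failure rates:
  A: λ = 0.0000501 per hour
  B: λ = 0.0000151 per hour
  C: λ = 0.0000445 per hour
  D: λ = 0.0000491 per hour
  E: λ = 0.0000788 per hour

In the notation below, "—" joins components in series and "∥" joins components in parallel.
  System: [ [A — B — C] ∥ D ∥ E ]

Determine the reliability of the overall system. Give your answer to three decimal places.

R(A) = exp(−0.0000501 × 4000) = 0.81840
R(B) = exp(−0.0000151 × 4000) = 0.94139
R(C) = exp(−0.0000445 × 4000) = 0.83694
R(D) = exp(−0.0000491 × 4000) = 0.82168
R(E) = exp(−0.0000788 × 4000) = 0.72964
Series (A, B, and C): 0.81840 × 0.94139 × 0.83694 = 0.64481
Parallel ([0.64481], D, and E): 1 − (1 − 0.64481)(1 − 0.82168)(1 − 0.72964) = 0.983

0.983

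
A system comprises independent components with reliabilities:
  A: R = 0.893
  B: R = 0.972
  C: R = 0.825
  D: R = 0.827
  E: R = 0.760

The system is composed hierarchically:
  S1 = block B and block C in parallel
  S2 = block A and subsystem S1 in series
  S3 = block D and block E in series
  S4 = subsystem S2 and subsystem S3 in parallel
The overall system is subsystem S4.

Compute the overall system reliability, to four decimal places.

Parallel (B and C): 1 − (1 − 0.972000)(1 − 0.825000) = 0.995100
Series (A and [0.995100]): 0.893000 × 0.995100 = 0.888624
Series (D and E): 0.827000 × 0.760000 = 0.628520
Parallel ([0.888624] and [0.628520]): 1 − (1 − 0.888624)(1 − 0.628520) = 0.9586

0.9586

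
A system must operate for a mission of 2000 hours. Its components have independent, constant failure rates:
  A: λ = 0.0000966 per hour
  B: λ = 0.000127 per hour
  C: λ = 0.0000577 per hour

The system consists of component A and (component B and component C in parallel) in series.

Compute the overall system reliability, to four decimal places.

R(A) = exp(−0.0000966 × 2000) = 0.824317
R(B) = exp(−0.000127 × 2000) = 0.775692
R(C) = exp(−0.0000577 × 2000) = 0.891010
Parallel (B and C): 1 − (1 − 0.775692)(1 − 0.891010) = 0.975553
Series (A and [0.975553]): 0.824317 × 0.975553 = 0.8042

0.8042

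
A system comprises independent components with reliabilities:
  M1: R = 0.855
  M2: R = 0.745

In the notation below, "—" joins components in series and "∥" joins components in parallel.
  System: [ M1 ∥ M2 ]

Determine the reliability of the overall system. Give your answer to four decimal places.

0.9630

Parallel (M1 and M2): 1 − (1 − 0.855000)(1 − 0.745000) = 0.9630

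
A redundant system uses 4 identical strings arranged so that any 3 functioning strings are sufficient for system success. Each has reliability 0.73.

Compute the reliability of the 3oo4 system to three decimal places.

0.704

R = Σ_{i=3}^{4} C(4,i) p^i (1−p)^{4−i} with p = 0.73
C(4,3)·0.73^3·0.27^1 = 0.42014
C(4,4)·0.73^4·0.27^0 = 0.28398
Sum = 0.704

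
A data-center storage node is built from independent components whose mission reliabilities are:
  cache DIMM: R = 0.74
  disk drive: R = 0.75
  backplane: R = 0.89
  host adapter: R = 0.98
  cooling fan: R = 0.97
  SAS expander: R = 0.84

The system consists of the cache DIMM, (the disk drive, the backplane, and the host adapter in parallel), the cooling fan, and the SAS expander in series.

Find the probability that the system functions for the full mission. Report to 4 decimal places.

Parallel (disk drive, backplane, and host adapter): 1 − (1 − 0.750000)(1 − 0.890000)(1 − 0.980000) = 0.999450
Series (cache DIMM, [0.999450], cooling fan, and SAS expander): 0.740000 × 0.999450 × 0.970000 × 0.840000 = 0.6026

0.6026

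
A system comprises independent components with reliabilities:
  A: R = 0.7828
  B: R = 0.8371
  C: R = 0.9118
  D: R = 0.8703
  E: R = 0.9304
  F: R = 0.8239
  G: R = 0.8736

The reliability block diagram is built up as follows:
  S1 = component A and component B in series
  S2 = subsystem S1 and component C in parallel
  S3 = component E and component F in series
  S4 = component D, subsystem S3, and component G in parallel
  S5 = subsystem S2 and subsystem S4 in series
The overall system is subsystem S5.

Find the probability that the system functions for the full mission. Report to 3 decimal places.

Series (A and B): 0.78280 × 0.83710 = 0.65528
Parallel ([0.65528] and C): 1 − (1 − 0.65528)(1 − 0.91180) = 0.96960
Series (E and F): 0.93040 × 0.82390 = 0.76656
Parallel (D, [0.76656], and G): 1 − (1 − 0.87030)(1 − 0.76656)(1 − 0.87360) = 0.99617
Series ([0.96960] and [0.99617]): 0.96960 × 0.99617 = 0.966

0.966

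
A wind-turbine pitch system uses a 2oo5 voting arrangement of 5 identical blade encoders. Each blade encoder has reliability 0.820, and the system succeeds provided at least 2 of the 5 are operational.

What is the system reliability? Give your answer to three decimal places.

0.996

R = Σ_{i=2}^{5} C(5,i) p^i (1−p)^{5−i} with p = 0.820
C(5,2)·0.820^2·0.180^3 = 0.03921
C(5,3)·0.820^3·0.180^2 = 0.17864
C(5,4)·0.820^4·0.180^1 = 0.40691
C(5,5)·0.820^5·0.180^0 = 0.37074
Sum = 0.996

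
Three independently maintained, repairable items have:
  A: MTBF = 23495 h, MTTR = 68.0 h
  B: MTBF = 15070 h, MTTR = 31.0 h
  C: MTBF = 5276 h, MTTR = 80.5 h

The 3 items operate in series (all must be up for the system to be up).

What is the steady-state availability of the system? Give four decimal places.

A(A) = MTBF/(MTBF+MTTR) = 23495/(23495+68.0) = 0.997114
A(B) = MTBF/(MTBF+MTTR) = 15070/(15070+31.0) = 0.997947
A(C) = MTBF/(MTBF+MTTR) = 5276/(5276+80.5) = 0.984972
Series availability: 0.997114 × 0.997947 × 0.984972 = 0.9801

0.9801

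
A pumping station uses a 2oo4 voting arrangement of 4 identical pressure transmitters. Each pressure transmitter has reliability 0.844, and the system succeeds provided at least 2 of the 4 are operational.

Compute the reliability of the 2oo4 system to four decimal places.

R = Σ_{i=2}^{4} C(4,i) p^i (1−p)^{4−i} with p = 0.844
C(4,2)·0.844^2·0.156^2 = 0.104012
C(4,3)·0.844^3·0.156^1 = 0.375156
C(4,4)·0.844^4·0.156^0 = 0.507423
Sum = 0.9866

0.9866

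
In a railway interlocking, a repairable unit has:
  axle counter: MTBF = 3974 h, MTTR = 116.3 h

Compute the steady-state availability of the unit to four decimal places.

0.9716

A(axle counter) = MTBF/(MTBF+MTTR) = 3974/(3974+116.3) = 0.9716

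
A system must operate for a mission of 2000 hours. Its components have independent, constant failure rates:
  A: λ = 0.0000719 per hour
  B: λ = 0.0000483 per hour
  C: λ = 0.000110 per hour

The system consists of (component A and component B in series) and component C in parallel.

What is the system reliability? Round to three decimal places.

R(A) = exp(−0.0000719 × 2000) = 0.86606
R(B) = exp(−0.0000483 × 2000) = 0.90792
R(C) = exp(−0.000110 × 2000) = 0.80252
Series (A and B): 0.86606 × 0.90792 = 0.78631
Parallel ([0.78631] and C): 1 − (1 − 0.78631)(1 − 0.80252) = 0.958

0.958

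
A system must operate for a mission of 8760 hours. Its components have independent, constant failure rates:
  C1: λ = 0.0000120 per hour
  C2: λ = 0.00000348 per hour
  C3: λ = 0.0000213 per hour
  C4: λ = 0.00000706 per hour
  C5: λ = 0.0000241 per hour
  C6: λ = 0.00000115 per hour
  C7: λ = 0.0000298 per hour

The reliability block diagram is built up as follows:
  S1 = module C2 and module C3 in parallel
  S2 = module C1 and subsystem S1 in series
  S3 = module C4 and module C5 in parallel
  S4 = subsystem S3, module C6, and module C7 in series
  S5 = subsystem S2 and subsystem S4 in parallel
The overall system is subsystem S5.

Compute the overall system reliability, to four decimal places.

0.9743

R(C1) = exp(−0.0000120 × 8760) = 0.900216
R(C2) = exp(−0.00000348 × 8760) = 0.969975
R(C3) = exp(−0.0000213 × 8760) = 0.829786
R(C4) = exp(−0.00000706 × 8760) = 0.940028
R(C5) = exp(−0.0000241 × 8760) = 0.809680
R(C6) = exp(−0.00000115 × 8760) = 0.989977
R(C7) = exp(−0.0000298 × 8760) = 0.770244
Parallel (C2 and C3): 1 − (1 − 0.969975)(1 − 0.829786) = 0.994889
Series (C1 and [0.994889]): 0.900216 × 0.994889 = 0.895615
Parallel (C4 and C5): 1 − (1 − 0.940028)(1 − 0.809680) = 0.988586
Series ([0.988586], C6, and C7): 0.988586 × 0.989977 × 0.770244 = 0.753820
Parallel ([0.895615] and [0.753820]): 1 − (1 − 0.895615)(1 − 0.753820) = 0.9743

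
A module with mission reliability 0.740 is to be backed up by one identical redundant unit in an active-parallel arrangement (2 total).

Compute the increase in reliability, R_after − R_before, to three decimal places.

0.192

R_before = 0.740
R_after = 1 − (1 − 0.740)^2 = 0.932
ΔR = 0.932 − 0.740 = 0.192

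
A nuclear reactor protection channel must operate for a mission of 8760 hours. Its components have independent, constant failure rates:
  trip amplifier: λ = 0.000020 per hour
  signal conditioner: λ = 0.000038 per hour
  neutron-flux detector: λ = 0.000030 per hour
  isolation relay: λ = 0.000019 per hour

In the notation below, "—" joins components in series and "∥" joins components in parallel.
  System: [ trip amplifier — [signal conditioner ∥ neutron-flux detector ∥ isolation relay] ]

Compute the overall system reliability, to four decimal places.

0.8309

R(trip amplifier) = exp(−0.000020 × 8760) = 0.839289
R(signal conditioner) = exp(−0.000038 × 8760) = 0.716856
R(neutron-flux detector) = exp(−0.000030 × 8760) = 0.768896
R(isolation relay) = exp(−0.000019 × 8760) = 0.846674
Parallel (signal conditioner, neutron-flux detector, and isolation relay): 1 − (1 − 0.716856)(1 − 0.768896)(1 − 0.846674) = 0.989967
Series (trip amplifier and [0.989967]): 0.839289 × 0.989967 = 0.8309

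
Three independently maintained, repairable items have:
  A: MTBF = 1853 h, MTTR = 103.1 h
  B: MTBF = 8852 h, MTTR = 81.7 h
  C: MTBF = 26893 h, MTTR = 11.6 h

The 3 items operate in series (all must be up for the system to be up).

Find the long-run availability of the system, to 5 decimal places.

0.93823

A(A) = MTBF/(MTBF+MTTR) = 1853/(1853+103.1) = 0.947293
A(B) = MTBF/(MTBF+MTTR) = 8852/(8852+81.7) = 0.990855
A(C) = MTBF/(MTBF+MTTR) = 26893/(26893+11.6) = 0.999569
Series availability: 0.947293 × 0.990855 × 0.999569 = 0.93823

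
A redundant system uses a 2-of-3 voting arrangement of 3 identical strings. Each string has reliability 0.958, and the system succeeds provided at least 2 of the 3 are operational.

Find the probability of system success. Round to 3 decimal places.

R = Σ_{i=2}^{3} C(3,i) p^i (1−p)^{3−i} with p = 0.958
C(3,2)·0.958^2·0.042^1 = 0.11564
C(3,3)·0.958^3·0.042^0 = 0.87922
Sum = 0.995

0.995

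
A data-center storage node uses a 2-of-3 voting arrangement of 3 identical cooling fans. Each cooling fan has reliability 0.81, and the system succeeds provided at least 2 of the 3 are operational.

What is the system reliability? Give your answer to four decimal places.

R = Σ_{i=2}^{3} C(3,i) p^i (1−p)^{3−i} with p = 0.81
C(3,2)·0.81^2·0.19^1 = 0.373977
C(3,3)·0.81^3·0.19^0 = 0.531441
Sum = 0.9054

0.9054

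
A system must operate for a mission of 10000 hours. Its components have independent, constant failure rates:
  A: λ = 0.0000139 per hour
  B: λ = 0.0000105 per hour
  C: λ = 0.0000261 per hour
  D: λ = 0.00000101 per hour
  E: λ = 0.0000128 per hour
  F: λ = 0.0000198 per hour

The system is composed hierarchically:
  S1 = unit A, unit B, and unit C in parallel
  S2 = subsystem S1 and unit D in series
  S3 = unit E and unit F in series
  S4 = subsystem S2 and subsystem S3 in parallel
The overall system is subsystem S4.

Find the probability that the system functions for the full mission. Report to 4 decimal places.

0.9964

R(A) = exp(−0.0000139 × 10000) = 0.870228
R(B) = exp(−0.0000105 × 10000) = 0.900325
R(C) = exp(−0.0000261 × 10000) = 0.770281
R(D) = exp(−0.00000101 × 10000) = 0.989951
R(E) = exp(−0.0000128 × 10000) = 0.879853
R(F) = exp(−0.0000198 × 10000) = 0.820370
Parallel (A, B, and C): 1 − (1 − 0.870228)(1 − 0.900325)(1 − 0.770281) = 0.997029
Series ([0.997029] and D): 0.997029 × 0.989951 = 0.987010
Series (E and F): 0.879853 × 0.820370 = 0.721805
Parallel ([0.987010] and [0.721805]): 1 − (1 − 0.987010)(1 − 0.721805) = 0.9964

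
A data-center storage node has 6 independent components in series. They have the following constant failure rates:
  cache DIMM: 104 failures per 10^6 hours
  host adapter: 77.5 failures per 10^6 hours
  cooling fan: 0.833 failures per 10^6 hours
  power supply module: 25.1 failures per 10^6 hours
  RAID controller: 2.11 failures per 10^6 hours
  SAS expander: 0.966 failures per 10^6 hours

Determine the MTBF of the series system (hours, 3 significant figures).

4750

Series of exponential components: λ_sys = Σ λ_i
λ_sys = 0.000104 + 0.0000775 + 0.000000833 + 0.0000251 + 0.00000211 + 0.000000966 = 2.1051e-04 /h
MTBF = 1 / λ_sys = 4750 h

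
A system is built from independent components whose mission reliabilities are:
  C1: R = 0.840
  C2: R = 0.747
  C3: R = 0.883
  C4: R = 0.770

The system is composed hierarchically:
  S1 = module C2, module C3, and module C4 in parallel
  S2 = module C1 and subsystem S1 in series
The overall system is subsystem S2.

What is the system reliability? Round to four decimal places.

Parallel (C2, C3, and C4): 1 − (1 − 0.747000)(1 − 0.883000)(1 − 0.770000) = 0.993192
Series (C1 and [0.993192]): 0.840000 × 0.993192 = 0.8343

0.8343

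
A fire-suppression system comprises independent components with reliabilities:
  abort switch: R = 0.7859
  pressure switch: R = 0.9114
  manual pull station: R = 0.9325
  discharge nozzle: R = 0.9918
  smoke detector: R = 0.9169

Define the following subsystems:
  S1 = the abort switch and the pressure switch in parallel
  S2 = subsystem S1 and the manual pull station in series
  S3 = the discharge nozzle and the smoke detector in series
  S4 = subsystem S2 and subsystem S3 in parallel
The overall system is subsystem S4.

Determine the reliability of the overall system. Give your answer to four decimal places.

0.9923

Parallel (abort switch and pressure switch): 1 − (1 − 0.785900)(1 − 0.911400) = 0.981031
Series ([0.981031] and manual pull station): 0.981031 × 0.932500 = 0.914811
Series (discharge nozzle and smoke detector): 0.991800 × 0.916900 = 0.909381
Parallel ([0.914811] and [0.909381]): 1 − (1 − 0.914811)(1 − 0.909381) = 0.9923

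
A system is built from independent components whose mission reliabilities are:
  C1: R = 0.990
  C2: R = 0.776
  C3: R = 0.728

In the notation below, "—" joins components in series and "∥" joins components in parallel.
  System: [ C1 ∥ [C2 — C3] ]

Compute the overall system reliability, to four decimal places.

Series (C2 and C3): 0.776000 × 0.728000 = 0.564928
Parallel (C1 and [0.564928]): 1 − (1 − 0.990000)(1 − 0.564928) = 0.9956

0.9956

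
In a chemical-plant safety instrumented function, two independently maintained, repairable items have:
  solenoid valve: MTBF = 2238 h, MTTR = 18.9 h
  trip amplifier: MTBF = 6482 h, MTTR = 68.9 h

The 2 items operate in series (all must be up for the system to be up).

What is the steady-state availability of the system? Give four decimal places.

0.9812

A(solenoid valve) = MTBF/(MTBF+MTTR) = 2238/(2238+18.9) = 0.991626
A(trip amplifier) = MTBF/(MTBF+MTTR) = 6482/(6482+68.9) = 0.989482
Series availability: 0.991626 × 0.989482 = 0.9812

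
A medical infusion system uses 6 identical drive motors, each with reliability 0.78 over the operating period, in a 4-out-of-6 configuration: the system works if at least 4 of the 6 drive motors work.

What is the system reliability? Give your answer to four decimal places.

0.8750

R = Σ_{i=4}^{6} C(6,i) p^i (1−p)^{6−i} with p = 0.78
C(6,4)·0.78^4·0.22^2 = 0.268729
C(6,5)·0.78^5·0.22^1 = 0.381107
C(6,6)·0.78^6·0.22^0 = 0.225200
Sum = 0.8750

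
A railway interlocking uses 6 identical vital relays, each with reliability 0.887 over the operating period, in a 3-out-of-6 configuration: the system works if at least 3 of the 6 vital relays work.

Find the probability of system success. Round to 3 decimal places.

R = Σ_{i=3}^{6} C(6,i) p^i (1−p)^{6−i} with p = 0.887
C(6,3)·0.887^3·0.113^3 = 0.02014
C(6,4)·0.887^4·0.113^2 = 0.11856
C(6,5)·0.887^5·0.113^1 = 0.37226
C(6,6)·0.887^6·0.113^0 = 0.48701
Sum = 0.998

0.998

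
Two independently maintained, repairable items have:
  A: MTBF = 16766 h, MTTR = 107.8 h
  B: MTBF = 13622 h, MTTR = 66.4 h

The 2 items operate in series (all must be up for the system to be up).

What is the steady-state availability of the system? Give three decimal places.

A(A) = MTBF/(MTBF+MTTR) = 16766/(16766+107.8) = 0.993611
A(B) = MTBF/(MTBF+MTTR) = 13622/(13622+66.4) = 0.995149
Series availability: 0.993611 × 0.995149 = 0.989

0.989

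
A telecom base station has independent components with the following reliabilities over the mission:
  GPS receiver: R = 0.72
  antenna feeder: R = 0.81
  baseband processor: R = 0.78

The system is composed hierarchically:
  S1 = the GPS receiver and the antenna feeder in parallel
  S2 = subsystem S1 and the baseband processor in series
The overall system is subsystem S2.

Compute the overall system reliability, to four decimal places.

Parallel (GPS receiver and antenna feeder): 1 − (1 − 0.720000)(1 − 0.810000) = 0.946800
Series ([0.946800] and baseband processor): 0.946800 × 0.780000 = 0.7385

0.7385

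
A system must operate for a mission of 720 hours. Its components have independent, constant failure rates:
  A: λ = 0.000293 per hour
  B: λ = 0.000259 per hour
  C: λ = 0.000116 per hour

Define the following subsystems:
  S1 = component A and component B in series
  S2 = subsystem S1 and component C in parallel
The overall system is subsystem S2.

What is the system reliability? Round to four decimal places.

R(A) = exp(−0.000293 × 720) = 0.809806
R(B) = exp(−0.000259 × 720) = 0.829875
R(C) = exp(−0.000116 × 720) = 0.919873
Series (A and B): 0.809806 × 0.829875 = 0.672038
Parallel ([0.672038] and C): 1 − (1 − 0.672038)(1 − 0.919873) = 0.9737

0.9737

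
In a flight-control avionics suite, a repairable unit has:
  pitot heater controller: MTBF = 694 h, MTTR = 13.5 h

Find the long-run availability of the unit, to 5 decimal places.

A(pitot heater controller) = MTBF/(MTBF+MTTR) = 694/(694+13.5) = 0.98092

0.98092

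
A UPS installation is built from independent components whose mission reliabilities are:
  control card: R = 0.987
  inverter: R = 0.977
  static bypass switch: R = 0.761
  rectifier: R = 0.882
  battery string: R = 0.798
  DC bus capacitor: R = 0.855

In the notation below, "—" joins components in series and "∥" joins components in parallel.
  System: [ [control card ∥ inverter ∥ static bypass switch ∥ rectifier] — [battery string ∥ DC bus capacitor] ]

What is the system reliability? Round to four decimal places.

Parallel (control card, inverter, static bypass switch, and rectifier): 1 − (1 − 0.987000)(1 − 0.977000)(1 − 0.761000)(1 − 0.882000) = 0.999992
Parallel (battery string and DC bus capacitor): 1 − (1 − 0.798000)(1 − 0.855000) = 0.970710
Series ([0.999992] and [0.970710]): 0.999992 × 0.970710 = 0.9707

0.9707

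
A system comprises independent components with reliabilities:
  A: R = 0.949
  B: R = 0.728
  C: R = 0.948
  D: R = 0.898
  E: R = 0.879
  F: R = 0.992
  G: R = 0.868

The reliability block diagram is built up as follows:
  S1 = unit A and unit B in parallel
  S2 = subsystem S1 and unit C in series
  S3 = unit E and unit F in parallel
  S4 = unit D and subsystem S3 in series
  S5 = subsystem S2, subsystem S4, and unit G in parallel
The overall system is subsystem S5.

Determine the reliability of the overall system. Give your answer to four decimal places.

0.9991

Parallel (A and B): 1 − (1 − 0.949000)(1 − 0.728000) = 0.986128
Series ([0.986128] and C): 0.986128 × 0.948000 = 0.934849
Parallel (E and F): 1 − (1 − 0.879000)(1 − 0.992000) = 0.999032
Series (D and [0.999032]): 0.898000 × 0.999032 = 0.897131
Parallel ([0.934849], [0.897131], and G): 1 − (1 − 0.934849)(1 − 0.897131)(1 − 0.868000) = 0.9991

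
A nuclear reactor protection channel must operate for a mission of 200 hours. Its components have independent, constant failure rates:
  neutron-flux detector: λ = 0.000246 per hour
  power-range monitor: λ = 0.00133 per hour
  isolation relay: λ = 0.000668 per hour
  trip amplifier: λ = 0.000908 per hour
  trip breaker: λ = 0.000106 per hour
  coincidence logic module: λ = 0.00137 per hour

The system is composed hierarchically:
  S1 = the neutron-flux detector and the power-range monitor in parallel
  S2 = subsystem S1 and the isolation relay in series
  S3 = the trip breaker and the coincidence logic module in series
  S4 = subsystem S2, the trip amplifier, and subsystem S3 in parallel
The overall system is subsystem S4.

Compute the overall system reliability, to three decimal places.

R(neutron-flux detector) = exp(−0.000246 × 200) = 0.95199
R(power-range monitor) = exp(−0.00133 × 200) = 0.76644
R(isolation relay) = exp(−0.000668 × 200) = 0.87494
R(trip amplifier) = exp(−0.000908 × 200) = 0.83393
R(trip breaker) = exp(−0.000106 × 200) = 0.97902
R(coincidence logic module) = exp(−0.00137 × 200) = 0.76033
Parallel (neutron-flux detector and power-range monitor): 1 − (1 − 0.95199)(1 − 0.76644) = 0.98879
Series ([0.98879] and isolation relay): 0.98879 × 0.87494 = 0.86513
Series (trip breaker and coincidence logic module): 0.97902 × 0.76033 = 0.74438
Parallel ([0.86513], trip amplifier, and [0.74438]): 1 − (1 − 0.86513)(1 − 0.83393)(1 − 0.74438) = 0.994

0.994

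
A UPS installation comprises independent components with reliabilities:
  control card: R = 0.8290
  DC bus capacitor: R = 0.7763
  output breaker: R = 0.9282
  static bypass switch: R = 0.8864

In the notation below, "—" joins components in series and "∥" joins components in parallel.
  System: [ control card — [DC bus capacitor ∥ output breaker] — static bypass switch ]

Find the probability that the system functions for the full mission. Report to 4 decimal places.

Parallel (DC bus capacitor and output breaker): 1 − (1 − 0.776300)(1 − 0.928200) = 0.983938
Series (control card, [0.983938], and static bypass switch): 0.829000 × 0.983938 × 0.886400 = 0.7230

0.7230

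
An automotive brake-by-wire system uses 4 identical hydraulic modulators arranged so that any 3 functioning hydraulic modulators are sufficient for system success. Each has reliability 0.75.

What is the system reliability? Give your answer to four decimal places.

R = Σ_{i=3}^{4} C(4,i) p^i (1−p)^{4−i} with p = 0.75
C(4,3)·0.75^3·0.25^1 = 0.421875
C(4,4)·0.75^4·0.25^0 = 0.316406
Sum = 0.7383

0.7383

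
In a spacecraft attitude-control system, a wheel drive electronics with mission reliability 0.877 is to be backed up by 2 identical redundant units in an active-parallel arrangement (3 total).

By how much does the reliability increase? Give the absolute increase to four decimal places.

0.1211

R_before = 0.877
R_after = 1 − (1 − 0.877)^3 = 0.9981
ΔR = 0.9981 − 0.877 = 0.1211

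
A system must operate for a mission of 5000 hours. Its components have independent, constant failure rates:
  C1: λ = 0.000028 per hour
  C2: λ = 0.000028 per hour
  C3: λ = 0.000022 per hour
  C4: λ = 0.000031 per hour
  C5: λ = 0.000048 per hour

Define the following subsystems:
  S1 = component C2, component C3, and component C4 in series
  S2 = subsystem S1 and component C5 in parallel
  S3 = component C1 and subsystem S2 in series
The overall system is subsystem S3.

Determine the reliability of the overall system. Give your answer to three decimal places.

0.808

R(C1) = exp(−0.000028 × 5000) = 0.86936
R(C2) = exp(−0.000028 × 5000) = 0.86936
R(C3) = exp(−0.000022 × 5000) = 0.89583
R(C4) = exp(−0.000031 × 5000) = 0.85642
R(C5) = exp(−0.000048 × 5000) = 0.78663
Series (C2, C3, and C4): 0.86936 × 0.89583 × 0.85642 = 0.66698
Parallel ([0.66698] and C5): 1 − (1 − 0.66698)(1 − 0.78663) = 0.92894
Series (C1 and [0.92894]): 0.86936 × 0.92894 = 0.808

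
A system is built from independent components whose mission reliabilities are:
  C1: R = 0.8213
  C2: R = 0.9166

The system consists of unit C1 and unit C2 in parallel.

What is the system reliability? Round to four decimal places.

0.9851

Parallel (C1 and C2): 1 − (1 − 0.821300)(1 − 0.916600) = 0.9851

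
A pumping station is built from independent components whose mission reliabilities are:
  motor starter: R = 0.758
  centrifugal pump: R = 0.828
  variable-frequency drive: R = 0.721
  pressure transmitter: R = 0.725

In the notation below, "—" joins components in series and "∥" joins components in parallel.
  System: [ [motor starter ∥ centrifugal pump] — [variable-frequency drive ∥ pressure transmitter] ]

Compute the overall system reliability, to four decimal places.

Parallel (motor starter and centrifugal pump): 1 − (1 − 0.758000)(1 − 0.828000) = 0.958376
Parallel (variable-frequency drive and pressure transmitter): 1 − (1 − 0.721000)(1 − 0.725000) = 0.923275
Series ([0.958376] and [0.923275]): 0.958376 × 0.923275 = 0.8848

0.8848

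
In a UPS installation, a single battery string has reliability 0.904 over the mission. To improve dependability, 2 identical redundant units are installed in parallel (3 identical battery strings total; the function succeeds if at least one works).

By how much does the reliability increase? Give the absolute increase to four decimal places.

0.0951

R_before = 0.904
R_after = 1 − (1 − 0.904)^3 = 0.9991
ΔR = 0.9991 − 0.904 = 0.0951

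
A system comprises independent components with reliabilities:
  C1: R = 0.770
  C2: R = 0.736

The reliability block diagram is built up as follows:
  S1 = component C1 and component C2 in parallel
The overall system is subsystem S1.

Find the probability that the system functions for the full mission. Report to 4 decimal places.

Parallel (C1 and C2): 1 − (1 − 0.770000)(1 − 0.736000) = 0.9393

0.9393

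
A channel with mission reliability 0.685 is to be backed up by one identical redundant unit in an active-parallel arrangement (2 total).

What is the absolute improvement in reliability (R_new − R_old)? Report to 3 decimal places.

0.216

R_before = 0.685
R_after = 1 − (1 − 0.685)^2 = 0.901
ΔR = 0.901 − 0.685 = 0.216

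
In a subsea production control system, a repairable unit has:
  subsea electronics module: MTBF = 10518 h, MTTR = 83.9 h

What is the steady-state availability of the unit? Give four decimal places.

A(subsea electronics module) = MTBF/(MTBF+MTTR) = 10518/(10518+83.9) = 0.9921

0.9921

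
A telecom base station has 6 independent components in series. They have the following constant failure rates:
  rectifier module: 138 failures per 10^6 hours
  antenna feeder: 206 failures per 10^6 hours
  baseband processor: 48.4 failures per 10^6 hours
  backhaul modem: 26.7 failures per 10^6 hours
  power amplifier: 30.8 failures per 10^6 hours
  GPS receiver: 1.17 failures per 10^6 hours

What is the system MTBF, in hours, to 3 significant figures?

2220

Series of exponential components: λ_sys = Σ λ_i
λ_sys = 0.000138 + 0.000206 + 0.0000484 + 0.0000267 + 0.0000308 + 0.00000117 = 4.5107e-04 /h
MTBF = 1 / λ_sys = 2220 h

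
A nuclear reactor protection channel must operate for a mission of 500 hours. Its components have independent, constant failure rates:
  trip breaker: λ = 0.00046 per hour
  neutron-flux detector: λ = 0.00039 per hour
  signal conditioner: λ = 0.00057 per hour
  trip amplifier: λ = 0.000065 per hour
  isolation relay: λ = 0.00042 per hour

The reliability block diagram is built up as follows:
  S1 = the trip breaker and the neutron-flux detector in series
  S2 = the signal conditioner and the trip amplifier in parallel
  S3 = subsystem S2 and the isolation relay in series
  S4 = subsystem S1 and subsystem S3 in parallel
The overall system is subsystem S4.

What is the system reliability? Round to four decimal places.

R(trip breaker) = exp(−0.00046 × 500) = 0.794534
R(neutron-flux detector) = exp(−0.00039 × 500) = 0.822835
R(signal conditioner) = exp(−0.00057 × 500) = 0.752014
R(trip amplifier) = exp(−0.000065 × 500) = 0.968022
R(isolation relay) = exp(−0.00042 × 500) = 0.810584
Series (trip breaker and neutron-flux detector): 0.794534 × 0.822835 = 0.653770
Parallel (signal conditioner and trip amplifier): 1 − (1 − 0.752014)(1 − 0.968022) = 0.992070
Series ([0.992070] and isolation relay): 0.992070 × 0.810584 = 0.804156
Parallel ([0.653770] and [0.804156]): 1 − (1 − 0.653770)(1 − 0.804156) = 0.9322

0.9322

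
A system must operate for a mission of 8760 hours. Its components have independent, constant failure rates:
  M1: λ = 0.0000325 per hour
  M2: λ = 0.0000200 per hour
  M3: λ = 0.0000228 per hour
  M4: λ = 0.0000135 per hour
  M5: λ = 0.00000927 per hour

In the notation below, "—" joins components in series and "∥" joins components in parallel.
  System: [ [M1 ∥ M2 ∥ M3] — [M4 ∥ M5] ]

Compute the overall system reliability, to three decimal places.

0.984

R(M1) = exp(−0.0000325 × 8760) = 0.75224
R(M2) = exp(−0.0000200 × 8760) = 0.83929
R(M3) = exp(−0.0000228 × 8760) = 0.81895
R(M4) = exp(−0.0000135 × 8760) = 0.88847
R(M5) = exp(−0.00000927 × 8760) = 0.92200
Parallel (M1, M2, and M3): 1 − (1 − 0.75224)(1 − 0.83929)(1 − 0.81895) = 0.99279
Parallel (M4 and M5): 1 − (1 − 0.88847)(1 − 0.92200) = 0.99130
Series ([0.99279] and [0.99130]): 0.99279 × 0.99130 = 0.984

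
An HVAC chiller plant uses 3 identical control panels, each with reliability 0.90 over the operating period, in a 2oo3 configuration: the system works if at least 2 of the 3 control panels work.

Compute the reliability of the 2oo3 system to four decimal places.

R = Σ_{i=2}^{3} C(3,i) p^i (1−p)^{3−i} with p = 0.90
C(3,2)·0.90^2·0.10^1 = 0.243000
C(3,3)·0.90^3·0.10^0 = 0.729000
Sum = 0.9720

0.9720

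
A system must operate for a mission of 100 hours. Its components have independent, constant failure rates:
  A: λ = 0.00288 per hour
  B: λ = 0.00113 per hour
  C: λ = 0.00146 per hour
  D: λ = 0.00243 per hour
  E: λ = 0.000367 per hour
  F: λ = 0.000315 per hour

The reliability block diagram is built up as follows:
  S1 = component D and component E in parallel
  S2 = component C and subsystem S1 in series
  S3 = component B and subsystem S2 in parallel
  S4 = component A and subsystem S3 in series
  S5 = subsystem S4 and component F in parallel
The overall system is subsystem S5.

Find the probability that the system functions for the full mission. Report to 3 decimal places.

R(A) = exp(−0.00288 × 100) = 0.74976
R(B) = exp(−0.00113 × 100) = 0.89315
R(C) = exp(−0.00146 × 100) = 0.86416
R(D) = exp(−0.00243 × 100) = 0.78427
R(E) = exp(−0.000367 × 100) = 0.96397
R(F) = exp(−0.000315 × 100) = 0.96899
Parallel (D and E): 1 − (1 − 0.78427)(1 − 0.96397) = 0.99223
Series (C and [0.99223]): 0.86416 × 0.99223 = 0.85745
Parallel (B and [0.85745]): 1 − (1 − 0.89315)(1 − 0.85745) = 0.98477
Series (A and [0.98477]): 0.74976 × 0.98477 = 0.73834
Parallel ([0.73834] and F): 1 − (1 − 0.73834)(1 − 0.96899) = 0.992

0.992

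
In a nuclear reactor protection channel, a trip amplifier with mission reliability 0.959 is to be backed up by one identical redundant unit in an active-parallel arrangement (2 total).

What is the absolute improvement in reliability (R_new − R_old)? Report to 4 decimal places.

0.0393

R_before = 0.959
R_after = 1 − (1 − 0.959)^2 = 0.9983
ΔR = 0.9983 − 0.959 = 0.0393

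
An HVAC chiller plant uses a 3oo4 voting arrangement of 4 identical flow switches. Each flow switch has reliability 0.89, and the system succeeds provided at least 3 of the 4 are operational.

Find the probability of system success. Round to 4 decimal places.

0.9376

R = Σ_{i=3}^{4} C(4,i) p^i (1−p)^{4−i} with p = 0.89
C(4,3)·0.89^3·0.11^1 = 0.310186
C(4,4)·0.89^4·0.11^0 = 0.627422
Sum = 0.9376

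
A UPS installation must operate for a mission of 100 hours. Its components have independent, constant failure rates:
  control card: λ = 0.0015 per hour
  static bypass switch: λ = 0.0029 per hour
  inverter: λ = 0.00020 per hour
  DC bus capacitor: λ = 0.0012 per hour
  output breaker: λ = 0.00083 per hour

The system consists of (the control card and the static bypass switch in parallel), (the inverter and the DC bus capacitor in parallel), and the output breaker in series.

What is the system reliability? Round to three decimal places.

R(control card) = exp(−0.0015 × 100) = 0.86071
R(static bypass switch) = exp(−0.0029 × 100) = 0.74826
R(inverter) = exp(−0.00020 × 100) = 0.98020
R(DC bus capacitor) = exp(−0.0012 × 100) = 0.88692
R(output breaker) = exp(−0.00083 × 100) = 0.92035
Parallel (control card and static bypass switch): 1 − (1 − 0.86071)(1 − 0.74826) = 0.96494
Parallel (inverter and DC bus capacitor): 1 − (1 − 0.98020)(1 − 0.88692) = 0.99776
Series ([0.96494], [0.99776], and output breaker): 0.96494 × 0.99776 × 0.92035 = 0.886

0.886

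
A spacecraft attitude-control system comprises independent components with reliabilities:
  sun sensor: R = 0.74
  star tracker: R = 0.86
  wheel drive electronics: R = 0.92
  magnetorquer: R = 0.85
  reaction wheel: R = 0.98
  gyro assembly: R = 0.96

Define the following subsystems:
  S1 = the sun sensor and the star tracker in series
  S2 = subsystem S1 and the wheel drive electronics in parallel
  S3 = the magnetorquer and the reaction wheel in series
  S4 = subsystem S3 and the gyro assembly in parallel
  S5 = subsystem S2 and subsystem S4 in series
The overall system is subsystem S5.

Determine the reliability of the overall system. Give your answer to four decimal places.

0.9644

Series (sun sensor and star tracker): 0.740000 × 0.860000 = 0.636400
Parallel ([0.636400] and wheel drive electronics): 1 − (1 − 0.636400)(1 − 0.920000) = 0.970912
Series (magnetorquer and reaction wheel): 0.850000 × 0.980000 = 0.833000
Parallel ([0.833000] and gyro assembly): 1 − (1 − 0.833000)(1 − 0.960000) = 0.993320
Series ([0.970912] and [0.993320]): 0.970912 × 0.993320 = 0.9644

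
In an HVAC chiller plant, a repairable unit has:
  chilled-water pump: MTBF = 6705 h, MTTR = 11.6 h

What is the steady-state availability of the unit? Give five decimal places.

0.99827

A(chilled-water pump) = MTBF/(MTBF+MTTR) = 6705/(6705+11.6) = 0.99827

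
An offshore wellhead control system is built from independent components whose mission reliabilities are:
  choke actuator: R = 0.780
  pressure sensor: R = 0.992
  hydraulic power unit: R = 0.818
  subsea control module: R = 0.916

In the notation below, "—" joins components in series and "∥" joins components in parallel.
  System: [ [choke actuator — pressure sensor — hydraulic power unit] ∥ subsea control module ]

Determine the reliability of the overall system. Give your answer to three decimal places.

0.969

Series (choke actuator, pressure sensor, and hydraulic power unit): 0.78000 × 0.99200 × 0.81800 = 0.63294
Parallel ([0.63294] and subsea control module): 1 − (1 − 0.63294)(1 − 0.91600) = 0.969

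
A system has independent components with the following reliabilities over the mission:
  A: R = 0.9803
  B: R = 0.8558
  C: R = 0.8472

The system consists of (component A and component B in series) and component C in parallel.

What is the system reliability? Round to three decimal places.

Series (A and B): 0.98030 × 0.85580 = 0.83894
Parallel ([0.83894] and C): 1 − (1 − 0.83894)(1 − 0.84720) = 0.975

0.975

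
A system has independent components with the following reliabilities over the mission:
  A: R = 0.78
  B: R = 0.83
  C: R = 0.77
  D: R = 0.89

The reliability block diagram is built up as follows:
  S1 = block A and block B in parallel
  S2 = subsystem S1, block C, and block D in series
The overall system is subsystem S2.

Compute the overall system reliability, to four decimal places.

Parallel (A and B): 1 − (1 − 0.780000)(1 − 0.830000) = 0.962600
Series ([0.962600], C, and D): 0.962600 × 0.770000 × 0.890000 = 0.6597

0.6597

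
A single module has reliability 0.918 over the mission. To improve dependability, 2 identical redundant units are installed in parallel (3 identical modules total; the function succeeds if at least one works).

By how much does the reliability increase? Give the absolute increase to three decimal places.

R_before = 0.918
R_after = 1 − (1 − 0.918)^3 = 0.999
ΔR = 0.999 − 0.918 = 0.081

0.081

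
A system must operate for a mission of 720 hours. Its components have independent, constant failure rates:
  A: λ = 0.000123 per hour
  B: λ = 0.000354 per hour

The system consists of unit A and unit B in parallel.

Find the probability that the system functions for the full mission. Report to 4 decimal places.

0.9809

R(A) = exp(−0.000123 × 720) = 0.915248
R(B) = exp(−0.000354 × 720) = 0.775009
Parallel (A and B): 1 − (1 − 0.915248)(1 − 0.775009) = 0.9809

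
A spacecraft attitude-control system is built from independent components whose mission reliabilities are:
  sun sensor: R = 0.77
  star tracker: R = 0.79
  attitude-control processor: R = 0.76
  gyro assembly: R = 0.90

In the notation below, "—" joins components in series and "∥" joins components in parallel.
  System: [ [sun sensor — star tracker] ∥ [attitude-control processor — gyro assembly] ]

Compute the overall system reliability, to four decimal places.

0.8762

Series (sun sensor and star tracker): 0.770000 × 0.790000 = 0.608300
Series (attitude-control processor and gyro assembly): 0.760000 × 0.900000 = 0.684000
Parallel ([0.608300] and [0.684000]): 1 − (1 − 0.608300)(1 − 0.684000) = 0.8762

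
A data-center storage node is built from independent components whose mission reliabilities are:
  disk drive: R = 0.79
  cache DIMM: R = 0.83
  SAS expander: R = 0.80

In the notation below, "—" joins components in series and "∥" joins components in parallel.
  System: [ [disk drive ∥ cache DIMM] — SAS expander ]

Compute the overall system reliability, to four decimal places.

Parallel (disk drive and cache DIMM): 1 − (1 − 0.790000)(1 − 0.830000) = 0.964300
Series ([0.964300] and SAS expander): 0.964300 × 0.800000 = 0.7714

0.7714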